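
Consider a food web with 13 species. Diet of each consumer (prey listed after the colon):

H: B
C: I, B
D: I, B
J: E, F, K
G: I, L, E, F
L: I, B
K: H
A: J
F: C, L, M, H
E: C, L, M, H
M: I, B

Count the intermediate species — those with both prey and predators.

8

Intermediate species (has both prey and predators): C, L, M, H, E, F, K, J.
Count: 8.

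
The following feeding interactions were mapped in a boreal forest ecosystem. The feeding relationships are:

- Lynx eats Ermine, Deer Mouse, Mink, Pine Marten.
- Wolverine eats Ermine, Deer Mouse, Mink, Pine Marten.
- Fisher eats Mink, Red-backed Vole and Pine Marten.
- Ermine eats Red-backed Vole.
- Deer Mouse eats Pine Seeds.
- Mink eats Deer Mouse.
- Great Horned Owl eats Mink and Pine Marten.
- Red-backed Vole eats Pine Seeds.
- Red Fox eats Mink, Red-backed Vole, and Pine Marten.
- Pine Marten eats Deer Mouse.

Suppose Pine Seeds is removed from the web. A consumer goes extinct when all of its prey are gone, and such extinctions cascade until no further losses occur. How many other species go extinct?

Remove Pine Seeds.
Round 1: Deer Mouse (all prey gone), Red-backed Vole (all prey gone) → extinct.
Round 2: Ermine (all prey gone), Pine Marten (all prey gone), Mink (all prey gone) → extinct.
Round 3: Red Fox (all prey gone), Lynx (all prey gone), Wolverine (all prey gone), Great Horned Owl (all prey gone), Fisher (all prey gone) → extinct.
No further losses. Total secondary extinctions: 10.

10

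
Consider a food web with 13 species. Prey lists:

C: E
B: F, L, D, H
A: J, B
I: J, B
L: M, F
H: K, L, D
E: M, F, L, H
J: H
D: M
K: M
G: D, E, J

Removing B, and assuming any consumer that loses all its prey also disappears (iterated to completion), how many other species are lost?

0

Remove B.
Every predator of it retains at least one other prey: A still has J; I still has J.
No consumer loses all prey, so no secondary extinctions occur.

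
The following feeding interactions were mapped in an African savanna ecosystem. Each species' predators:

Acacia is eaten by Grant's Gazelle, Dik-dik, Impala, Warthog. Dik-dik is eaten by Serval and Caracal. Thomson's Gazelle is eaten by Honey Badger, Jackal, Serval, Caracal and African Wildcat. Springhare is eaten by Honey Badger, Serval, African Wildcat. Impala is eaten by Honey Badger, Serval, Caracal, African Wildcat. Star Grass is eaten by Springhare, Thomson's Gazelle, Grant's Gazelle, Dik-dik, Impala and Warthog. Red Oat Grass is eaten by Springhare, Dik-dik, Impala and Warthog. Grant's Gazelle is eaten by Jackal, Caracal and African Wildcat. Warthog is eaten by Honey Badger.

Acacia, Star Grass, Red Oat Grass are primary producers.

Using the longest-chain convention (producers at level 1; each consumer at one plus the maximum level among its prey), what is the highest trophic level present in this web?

Producers (level 1): Acacia, Star Grass, Red Oat Grass.
Acacia → Impala → Serval gives Serval level 3.
No species has a prey at level 3, so no species reaches level 4.

3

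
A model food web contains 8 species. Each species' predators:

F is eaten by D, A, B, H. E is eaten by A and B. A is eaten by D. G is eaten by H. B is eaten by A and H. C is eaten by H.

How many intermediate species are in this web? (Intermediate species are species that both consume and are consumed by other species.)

2

Intermediate species (has both prey and predators): B, A.
Count: 2.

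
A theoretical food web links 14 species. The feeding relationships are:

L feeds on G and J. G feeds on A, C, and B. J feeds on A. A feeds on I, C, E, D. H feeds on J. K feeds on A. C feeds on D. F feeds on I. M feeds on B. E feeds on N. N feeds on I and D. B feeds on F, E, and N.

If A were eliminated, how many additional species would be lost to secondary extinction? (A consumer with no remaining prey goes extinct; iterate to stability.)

3

Remove A.
Round 1: K (all prey gone), J (all prey gone) → extinct.
Round 2: H (all prey gone) → extinct.
No further losses. Total secondary extinctions: 3.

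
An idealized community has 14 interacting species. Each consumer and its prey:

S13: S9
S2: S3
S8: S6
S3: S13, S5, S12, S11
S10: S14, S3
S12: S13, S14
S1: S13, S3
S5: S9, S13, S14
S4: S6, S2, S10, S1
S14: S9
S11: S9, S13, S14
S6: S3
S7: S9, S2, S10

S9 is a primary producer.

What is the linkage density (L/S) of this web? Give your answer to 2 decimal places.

There are L = 28 links among S = 14 species.
L/S = 28/14 = 2.0000 ≈ 2.00.

L/S = 2.00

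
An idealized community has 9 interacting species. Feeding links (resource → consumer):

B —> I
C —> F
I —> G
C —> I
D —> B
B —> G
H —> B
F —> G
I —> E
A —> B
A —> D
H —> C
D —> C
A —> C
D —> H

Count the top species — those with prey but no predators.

Top species (has prey, but nothing eats it): E, G.
Count: 2.

2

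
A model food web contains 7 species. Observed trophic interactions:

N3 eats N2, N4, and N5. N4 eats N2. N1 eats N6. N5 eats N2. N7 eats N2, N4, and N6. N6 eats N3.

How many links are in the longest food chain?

One longest chain: N2 → N5 → N3 → N6 → N1.
It has 5 species and 4 links.

4 links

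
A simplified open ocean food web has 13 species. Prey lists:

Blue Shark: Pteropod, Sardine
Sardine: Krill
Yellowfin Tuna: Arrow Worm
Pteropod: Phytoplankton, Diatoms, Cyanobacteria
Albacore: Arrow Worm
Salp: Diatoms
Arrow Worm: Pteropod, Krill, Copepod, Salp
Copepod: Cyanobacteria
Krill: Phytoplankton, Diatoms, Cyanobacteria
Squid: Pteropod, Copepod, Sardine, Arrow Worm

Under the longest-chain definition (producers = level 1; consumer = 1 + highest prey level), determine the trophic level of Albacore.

Trophic level 4

Phytoplankton is a producer → level 1.
Pteropod eats Phytoplankton (level 1); other prey at levels: Diatoms 1, Cyanobacteria 1 → level 2.
Arrow Worm eats Pteropod (level 2); other prey at levels: Krill 2, Copepod 2, Salp 2 → level 3.
Albacore eats Arrow Worm → level 4.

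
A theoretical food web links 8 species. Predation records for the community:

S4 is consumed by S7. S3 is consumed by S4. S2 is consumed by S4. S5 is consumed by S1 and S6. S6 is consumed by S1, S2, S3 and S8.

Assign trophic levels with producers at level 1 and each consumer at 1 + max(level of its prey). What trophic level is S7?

Trophic level 5

S5 is a producer → level 1.
S6 eats S5 → level 2.
S2 eats S6 → level 3.
S4 eats S2 (level 3); other prey at levels: S3 3 → level 4.
S7 eats S4 → level 5.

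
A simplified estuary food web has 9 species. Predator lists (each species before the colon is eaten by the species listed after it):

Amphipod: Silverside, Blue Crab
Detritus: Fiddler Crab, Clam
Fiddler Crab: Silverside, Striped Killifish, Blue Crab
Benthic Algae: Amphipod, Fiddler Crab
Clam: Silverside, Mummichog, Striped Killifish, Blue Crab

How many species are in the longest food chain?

3 species

One longest chain: Benthic Algae → Amphipod → Silverside.
It has 3 species and 2 links.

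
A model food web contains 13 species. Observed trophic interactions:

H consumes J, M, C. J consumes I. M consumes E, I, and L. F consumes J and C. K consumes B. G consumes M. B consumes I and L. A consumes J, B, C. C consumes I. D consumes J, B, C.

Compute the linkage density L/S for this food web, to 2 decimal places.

L/S = 1.54

There are L = 20 links among S = 13 species.
L/S = 20/13 = 1.5385 ≈ 1.54.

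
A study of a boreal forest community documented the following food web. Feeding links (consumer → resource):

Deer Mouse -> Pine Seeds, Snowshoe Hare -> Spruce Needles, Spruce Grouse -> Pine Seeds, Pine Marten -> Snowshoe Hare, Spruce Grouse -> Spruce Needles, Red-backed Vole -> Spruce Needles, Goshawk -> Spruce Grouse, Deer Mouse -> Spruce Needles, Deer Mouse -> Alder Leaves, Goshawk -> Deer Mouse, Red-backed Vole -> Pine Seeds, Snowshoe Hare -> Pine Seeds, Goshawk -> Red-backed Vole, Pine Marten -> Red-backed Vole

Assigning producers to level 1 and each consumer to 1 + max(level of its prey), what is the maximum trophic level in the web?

3

Producers (level 1): Pine Seeds, Spruce Needles, Alder Leaves.
Pine Seeds → Red-backed Vole → Goshawk gives Goshawk level 3.
No species has a prey at level 3, so no species reaches level 4.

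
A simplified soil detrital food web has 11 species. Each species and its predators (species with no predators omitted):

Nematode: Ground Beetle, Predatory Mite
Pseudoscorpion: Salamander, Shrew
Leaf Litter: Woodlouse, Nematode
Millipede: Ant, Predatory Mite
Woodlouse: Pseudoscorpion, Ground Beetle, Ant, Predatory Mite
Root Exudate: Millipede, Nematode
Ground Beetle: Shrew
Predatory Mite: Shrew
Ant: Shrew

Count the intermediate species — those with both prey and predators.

7

Intermediate species (has both prey and predators): Millipede, Woodlouse, Nematode, Pseudoscorpion, Ground Beetle, Ant, Predatory Mite.
Count: 7.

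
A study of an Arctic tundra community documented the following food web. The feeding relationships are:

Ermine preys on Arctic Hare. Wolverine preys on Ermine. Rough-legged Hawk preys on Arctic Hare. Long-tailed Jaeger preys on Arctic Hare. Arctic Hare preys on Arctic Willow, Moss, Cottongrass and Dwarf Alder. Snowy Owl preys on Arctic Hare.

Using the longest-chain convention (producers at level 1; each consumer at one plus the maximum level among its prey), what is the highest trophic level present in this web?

4

Producers (level 1): Dwarf Alder, Moss, Arctic Willow, Cottongrass.
Dwarf Alder → Arctic Hare → Ermine → Wolverine gives Wolverine level 4.
No species has a prey at level 4, so no species reaches level 5.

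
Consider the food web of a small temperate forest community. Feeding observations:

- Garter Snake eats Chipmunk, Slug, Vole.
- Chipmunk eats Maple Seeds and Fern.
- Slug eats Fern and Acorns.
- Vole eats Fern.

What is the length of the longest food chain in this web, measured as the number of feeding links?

2 links

One longest chain: Fern → Vole → Garter Snake.
It has 3 species and 2 links.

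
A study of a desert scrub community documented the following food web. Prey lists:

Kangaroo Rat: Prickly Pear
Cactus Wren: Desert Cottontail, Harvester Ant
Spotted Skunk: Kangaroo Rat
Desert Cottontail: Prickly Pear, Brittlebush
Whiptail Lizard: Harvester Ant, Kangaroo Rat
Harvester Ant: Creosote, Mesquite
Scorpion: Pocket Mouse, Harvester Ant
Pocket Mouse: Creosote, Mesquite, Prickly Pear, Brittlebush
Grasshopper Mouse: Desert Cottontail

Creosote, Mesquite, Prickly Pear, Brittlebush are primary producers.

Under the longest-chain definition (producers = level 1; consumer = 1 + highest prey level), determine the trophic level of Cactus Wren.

Prickly Pear is a producer → level 1.
Desert Cottontail eats Prickly Pear (level 1); other prey at levels: Brittlebush 1 → level 2.
Cactus Wren eats Desert Cottontail (level 2); other prey at levels: Harvester Ant 2 → level 3.

Trophic level 3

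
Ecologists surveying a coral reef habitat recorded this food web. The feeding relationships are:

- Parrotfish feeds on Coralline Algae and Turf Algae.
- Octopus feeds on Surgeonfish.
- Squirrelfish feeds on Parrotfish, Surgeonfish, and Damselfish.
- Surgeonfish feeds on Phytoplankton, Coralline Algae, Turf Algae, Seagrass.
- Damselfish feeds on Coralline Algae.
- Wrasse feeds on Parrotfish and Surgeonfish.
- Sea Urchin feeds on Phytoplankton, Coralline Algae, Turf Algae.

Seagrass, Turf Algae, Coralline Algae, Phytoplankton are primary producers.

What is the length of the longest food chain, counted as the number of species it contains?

3 species

One longest chain: Seagrass → Surgeonfish → Squirrelfish.
It has 3 species and 2 links.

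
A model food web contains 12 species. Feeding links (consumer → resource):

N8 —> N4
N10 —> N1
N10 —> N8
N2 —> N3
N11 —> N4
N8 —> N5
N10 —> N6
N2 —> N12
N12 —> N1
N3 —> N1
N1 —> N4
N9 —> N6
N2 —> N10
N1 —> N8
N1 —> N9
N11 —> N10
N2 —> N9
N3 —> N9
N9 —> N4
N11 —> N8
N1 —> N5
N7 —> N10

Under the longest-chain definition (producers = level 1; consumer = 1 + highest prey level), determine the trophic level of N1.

Trophic level 3

N6 is a producer → level 1.
N9 eats N6 (level 1); other prey at levels: N4 1 → level 2.
N1 eats N9 (level 2); other prey at levels: N4 1, N5 1, N8 2 → level 3.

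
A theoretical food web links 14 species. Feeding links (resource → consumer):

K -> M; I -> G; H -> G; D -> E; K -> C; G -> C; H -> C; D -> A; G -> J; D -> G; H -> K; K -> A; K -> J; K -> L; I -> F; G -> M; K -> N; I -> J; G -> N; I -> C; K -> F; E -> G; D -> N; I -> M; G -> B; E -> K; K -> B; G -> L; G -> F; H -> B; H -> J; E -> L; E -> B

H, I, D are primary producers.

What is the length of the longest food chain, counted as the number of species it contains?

4 species

One longest chain: D → E → K → C.
It has 4 species and 3 links.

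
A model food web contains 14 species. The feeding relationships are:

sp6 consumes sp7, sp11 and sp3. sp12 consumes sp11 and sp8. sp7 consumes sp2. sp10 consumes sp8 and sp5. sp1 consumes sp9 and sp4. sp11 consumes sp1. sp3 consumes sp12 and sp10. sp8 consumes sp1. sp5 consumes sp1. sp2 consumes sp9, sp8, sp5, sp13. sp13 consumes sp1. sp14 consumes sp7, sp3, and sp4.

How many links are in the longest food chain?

One longest chain: sp9 → sp1 → sp5 → sp10 → sp3 → sp6.
It has 6 species and 5 links.

5 links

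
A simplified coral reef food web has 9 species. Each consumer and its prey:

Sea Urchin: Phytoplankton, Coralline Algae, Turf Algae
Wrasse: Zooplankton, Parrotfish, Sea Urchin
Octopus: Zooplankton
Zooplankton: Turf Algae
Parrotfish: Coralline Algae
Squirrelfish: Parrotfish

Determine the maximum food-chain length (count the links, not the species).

2 links

One longest chain: Turf Algae → Zooplankton → Octopus.
It has 3 species and 2 links.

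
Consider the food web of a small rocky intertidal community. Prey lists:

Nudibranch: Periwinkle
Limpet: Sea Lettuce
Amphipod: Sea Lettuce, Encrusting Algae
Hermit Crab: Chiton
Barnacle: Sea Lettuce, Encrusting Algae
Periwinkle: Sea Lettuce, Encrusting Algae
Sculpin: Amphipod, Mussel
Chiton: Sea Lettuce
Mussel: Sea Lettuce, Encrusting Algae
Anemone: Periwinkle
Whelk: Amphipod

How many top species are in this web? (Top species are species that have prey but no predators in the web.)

Top species (has prey, but nothing eats it): Limpet, Barnacle, Hermit Crab, Sculpin, Anemone, Whelk, Nudibranch.
Count: 7.

7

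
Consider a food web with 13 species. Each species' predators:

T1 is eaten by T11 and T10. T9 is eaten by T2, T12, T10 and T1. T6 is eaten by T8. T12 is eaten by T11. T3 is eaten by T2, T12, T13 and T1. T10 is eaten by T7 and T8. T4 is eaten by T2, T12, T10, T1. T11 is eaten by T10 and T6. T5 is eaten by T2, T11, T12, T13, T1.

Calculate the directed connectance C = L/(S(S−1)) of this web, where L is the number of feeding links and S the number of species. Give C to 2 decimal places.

C = 0.16

The web has S = 13 species and L = 25 feeding links.
C = L / (S(S−1)) = 25 / 156 = 0.1603 ≈ 0.16.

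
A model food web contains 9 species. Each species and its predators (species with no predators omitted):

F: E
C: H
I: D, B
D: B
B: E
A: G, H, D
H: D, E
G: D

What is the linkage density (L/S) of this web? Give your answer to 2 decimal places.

L/S = 1.33

There are L = 12 links among S = 9 species.
L/S = 12/9 = 1.3333 ≈ 1.33.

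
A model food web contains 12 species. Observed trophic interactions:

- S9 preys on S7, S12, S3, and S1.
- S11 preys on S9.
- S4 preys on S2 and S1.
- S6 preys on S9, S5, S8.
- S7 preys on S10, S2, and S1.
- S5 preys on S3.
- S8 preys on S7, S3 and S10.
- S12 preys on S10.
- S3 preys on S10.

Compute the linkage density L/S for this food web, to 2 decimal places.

There are L = 19 links among S = 12 species.
L/S = 19/12 = 1.5833 ≈ 1.58.

L/S = 1.58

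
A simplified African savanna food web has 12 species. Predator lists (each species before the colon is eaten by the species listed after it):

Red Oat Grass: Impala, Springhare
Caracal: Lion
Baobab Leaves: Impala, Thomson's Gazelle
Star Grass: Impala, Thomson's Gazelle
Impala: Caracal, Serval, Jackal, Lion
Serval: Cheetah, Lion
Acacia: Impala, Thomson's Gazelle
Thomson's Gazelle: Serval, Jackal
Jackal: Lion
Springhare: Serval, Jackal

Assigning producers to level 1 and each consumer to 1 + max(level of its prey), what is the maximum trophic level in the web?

Producers (level 1): Star Grass, Red Oat Grass, Baobab Leaves, Acacia.
Star Grass → Impala → Serval → Lion gives Lion level 4.
No species has a prey at level 4, so no species reaches level 5.

4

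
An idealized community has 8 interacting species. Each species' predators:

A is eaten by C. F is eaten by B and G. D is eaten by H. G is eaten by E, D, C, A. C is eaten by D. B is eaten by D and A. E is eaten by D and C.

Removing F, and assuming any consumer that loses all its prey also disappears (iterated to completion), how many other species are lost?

Remove F.
Round 1: B (all prey gone), G (all prey gone) → extinct.
Round 2: A (all prey gone), E (all prey gone) → extinct.
Round 3: C (all prey gone) → extinct.
Round 4: D (all prey gone) → extinct.
Round 5: H (all prey gone) → extinct.
No further losses. Total secondary extinctions: 7.

7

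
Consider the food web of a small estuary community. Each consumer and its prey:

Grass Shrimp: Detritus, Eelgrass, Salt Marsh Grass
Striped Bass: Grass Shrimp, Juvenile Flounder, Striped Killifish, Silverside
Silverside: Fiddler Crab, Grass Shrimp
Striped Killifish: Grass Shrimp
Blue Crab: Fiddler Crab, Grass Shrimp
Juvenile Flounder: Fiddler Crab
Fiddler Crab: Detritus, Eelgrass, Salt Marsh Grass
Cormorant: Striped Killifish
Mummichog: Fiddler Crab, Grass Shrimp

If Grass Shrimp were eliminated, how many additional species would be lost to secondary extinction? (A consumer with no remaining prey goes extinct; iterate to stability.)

2

Remove Grass Shrimp.
Round 1: Striped Killifish (all prey gone) → extinct.
Round 2: Cormorant (all prey gone) → extinct.
No further losses. Total secondary extinctions: 2.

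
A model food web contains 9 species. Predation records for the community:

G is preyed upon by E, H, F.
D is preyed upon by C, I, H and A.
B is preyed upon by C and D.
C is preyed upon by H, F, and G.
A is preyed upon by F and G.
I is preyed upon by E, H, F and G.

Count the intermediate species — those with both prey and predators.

5

Intermediate species (has both prey and predators): D, A, C, I, G.
Count: 5.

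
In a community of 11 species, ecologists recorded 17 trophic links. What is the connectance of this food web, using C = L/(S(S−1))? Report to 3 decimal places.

C = 0.155

The web has S = 11 species and L = 17 feeding links.
C = L / (S(S−1)) = 17 / 110 = 0.1545 ≈ 0.155.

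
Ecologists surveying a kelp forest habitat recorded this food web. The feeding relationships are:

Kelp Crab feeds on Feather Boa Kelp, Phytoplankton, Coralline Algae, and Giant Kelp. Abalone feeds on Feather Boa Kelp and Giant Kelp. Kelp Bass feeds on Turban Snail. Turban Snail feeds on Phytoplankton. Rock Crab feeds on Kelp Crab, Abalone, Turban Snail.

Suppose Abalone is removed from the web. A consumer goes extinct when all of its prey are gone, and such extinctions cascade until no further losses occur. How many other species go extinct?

Remove Abalone.
Every predator of it retains at least one other prey: Rock Crab still has Turban Snail, Kelp Crab.
No consumer loses all prey, so no secondary extinctions occur.

0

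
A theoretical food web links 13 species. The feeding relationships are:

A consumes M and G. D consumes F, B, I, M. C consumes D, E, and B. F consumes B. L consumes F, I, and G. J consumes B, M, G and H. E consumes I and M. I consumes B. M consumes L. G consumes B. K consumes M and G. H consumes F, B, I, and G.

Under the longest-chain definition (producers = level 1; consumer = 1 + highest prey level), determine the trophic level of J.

Trophic level 5

B is a producer → level 1.
F eats B → level 2.
L eats F (level 2); other prey at levels: I 2, G 2 → level 3.
M eats L → level 4.
J eats M (level 4); other prey at levels: B 1, G 2, H 3 → level 5.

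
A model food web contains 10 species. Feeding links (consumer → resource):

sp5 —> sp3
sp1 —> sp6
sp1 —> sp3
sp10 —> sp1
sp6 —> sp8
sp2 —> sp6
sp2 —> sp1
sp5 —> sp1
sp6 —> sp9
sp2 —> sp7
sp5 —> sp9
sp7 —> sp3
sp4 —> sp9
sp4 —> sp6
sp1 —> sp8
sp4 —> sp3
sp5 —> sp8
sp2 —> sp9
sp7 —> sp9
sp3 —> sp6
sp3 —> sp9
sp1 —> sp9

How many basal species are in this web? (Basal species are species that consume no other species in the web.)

2

Basal species (no prey listed): sp8, sp9.
Count: 2.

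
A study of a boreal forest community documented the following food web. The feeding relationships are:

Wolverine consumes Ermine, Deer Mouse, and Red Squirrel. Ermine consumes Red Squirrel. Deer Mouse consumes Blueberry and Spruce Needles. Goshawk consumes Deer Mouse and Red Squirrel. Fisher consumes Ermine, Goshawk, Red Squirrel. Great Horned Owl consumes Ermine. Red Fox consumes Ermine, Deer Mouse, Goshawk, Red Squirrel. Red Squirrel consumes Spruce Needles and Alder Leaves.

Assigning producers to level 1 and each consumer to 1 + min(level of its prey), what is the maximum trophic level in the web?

4

Producers (level 1): Blueberry, Alder Leaves, Spruce Needles.
Following each consumer down to its lowest-level prey: Alder Leaves → Red Squirrel → Ermine → Great Horned Owl (levels 1 through 4).
All prey of Great Horned Owl (Ermine 3) are at level 3 or above, so Great Horned Owl is at level 1 + 3 = 4.
Every consumer has at least one prey at level 3 or below, so none exceeds level 4.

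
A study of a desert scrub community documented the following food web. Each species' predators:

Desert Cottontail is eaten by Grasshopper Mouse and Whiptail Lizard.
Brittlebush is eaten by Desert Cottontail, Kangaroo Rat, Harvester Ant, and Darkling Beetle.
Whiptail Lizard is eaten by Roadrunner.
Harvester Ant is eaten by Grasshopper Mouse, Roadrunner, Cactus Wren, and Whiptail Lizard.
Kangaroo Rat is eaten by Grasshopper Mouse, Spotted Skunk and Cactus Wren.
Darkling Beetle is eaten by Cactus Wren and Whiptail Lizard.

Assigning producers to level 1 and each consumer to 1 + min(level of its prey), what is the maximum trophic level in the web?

Producers (level 1): Brittlebush.
Following each consumer down to its lowest-level prey: Brittlebush → Harvester Ant → Roadrunner (levels 1 through 3).
All prey of Roadrunner (Harvester Ant 2, Whiptail Lizard 3) are at level 2 or above, so Roadrunner is at level 1 + 2 = 3.
Every consumer has at least one prey at level 2 or below, so none exceeds level 3.

3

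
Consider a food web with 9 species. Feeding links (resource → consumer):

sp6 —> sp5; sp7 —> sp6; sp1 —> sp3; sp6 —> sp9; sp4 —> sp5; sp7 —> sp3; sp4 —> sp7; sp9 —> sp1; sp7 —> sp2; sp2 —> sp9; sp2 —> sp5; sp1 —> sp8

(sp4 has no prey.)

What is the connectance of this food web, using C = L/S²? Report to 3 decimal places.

C = 0.148

The web has S = 9 species and L = 12 feeding links.
C = L / S² = 12 / 81 = 0.1481 ≈ 0.148.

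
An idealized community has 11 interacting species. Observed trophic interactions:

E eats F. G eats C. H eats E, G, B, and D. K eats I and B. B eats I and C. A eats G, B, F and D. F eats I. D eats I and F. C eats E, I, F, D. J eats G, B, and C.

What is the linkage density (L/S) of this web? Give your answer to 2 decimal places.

L/S = 2.18

There are L = 24 links among S = 11 species.
L/S = 24/11 = 2.1818 ≈ 2.18.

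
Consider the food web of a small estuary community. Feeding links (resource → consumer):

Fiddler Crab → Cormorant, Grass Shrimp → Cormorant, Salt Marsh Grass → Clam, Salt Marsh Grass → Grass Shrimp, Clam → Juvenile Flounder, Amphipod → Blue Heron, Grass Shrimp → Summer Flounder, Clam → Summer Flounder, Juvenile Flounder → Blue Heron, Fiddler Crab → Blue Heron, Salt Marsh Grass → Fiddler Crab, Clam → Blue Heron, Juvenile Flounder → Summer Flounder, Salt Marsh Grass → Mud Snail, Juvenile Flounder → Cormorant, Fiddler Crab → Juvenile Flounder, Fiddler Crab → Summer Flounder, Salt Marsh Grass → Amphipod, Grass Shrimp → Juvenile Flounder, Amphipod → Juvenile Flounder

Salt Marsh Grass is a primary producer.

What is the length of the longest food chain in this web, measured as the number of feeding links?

One longest chain: Salt Marsh Grass → Amphipod → Juvenile Flounder → Cormorant.
It has 4 species and 3 links.

3 links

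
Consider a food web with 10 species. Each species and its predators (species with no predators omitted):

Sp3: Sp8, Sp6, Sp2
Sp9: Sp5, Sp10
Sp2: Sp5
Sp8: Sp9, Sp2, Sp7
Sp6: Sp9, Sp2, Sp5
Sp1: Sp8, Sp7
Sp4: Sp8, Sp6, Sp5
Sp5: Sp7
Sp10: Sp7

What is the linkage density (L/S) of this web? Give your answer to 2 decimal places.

L/S = 1.90

There are L = 19 links among S = 10 species.
L/S = 19/10 = 1.9000 ≈ 1.90.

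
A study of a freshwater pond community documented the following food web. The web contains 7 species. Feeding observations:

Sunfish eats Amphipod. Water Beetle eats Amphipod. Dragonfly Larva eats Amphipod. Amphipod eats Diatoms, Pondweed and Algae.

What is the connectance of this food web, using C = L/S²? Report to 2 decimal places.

The web has S = 7 species and L = 6 feeding links.
C = L / S² = 6 / 49 = 0.1224 ≈ 0.12.

C = 0.12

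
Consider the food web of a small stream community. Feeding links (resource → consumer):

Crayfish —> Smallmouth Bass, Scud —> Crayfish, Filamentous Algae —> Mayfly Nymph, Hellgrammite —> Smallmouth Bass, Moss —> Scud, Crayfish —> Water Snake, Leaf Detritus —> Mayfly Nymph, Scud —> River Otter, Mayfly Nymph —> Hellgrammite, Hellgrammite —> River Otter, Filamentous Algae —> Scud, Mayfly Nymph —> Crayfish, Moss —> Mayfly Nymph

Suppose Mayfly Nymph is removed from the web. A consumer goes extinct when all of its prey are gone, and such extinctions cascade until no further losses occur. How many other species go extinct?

1

Remove Mayfly Nymph.
Round 1: Hellgrammite (all prey gone) → extinct.
No further losses. Total secondary extinctions: 1.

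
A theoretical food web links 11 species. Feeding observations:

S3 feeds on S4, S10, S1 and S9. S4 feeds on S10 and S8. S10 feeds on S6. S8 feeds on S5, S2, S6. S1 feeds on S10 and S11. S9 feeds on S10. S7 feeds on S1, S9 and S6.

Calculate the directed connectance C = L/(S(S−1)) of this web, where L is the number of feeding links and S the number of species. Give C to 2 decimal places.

The web has S = 11 species and L = 16 feeding links.
C = L / (S(S−1)) = 16 / 110 = 0.1455 ≈ 0.15.

C = 0.15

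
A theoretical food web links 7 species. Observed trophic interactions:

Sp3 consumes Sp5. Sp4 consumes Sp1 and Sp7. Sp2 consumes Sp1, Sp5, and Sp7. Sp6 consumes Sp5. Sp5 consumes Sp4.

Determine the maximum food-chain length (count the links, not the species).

3 links

One longest chain: Sp7 → Sp4 → Sp5 → Sp3.
It has 4 species and 3 links.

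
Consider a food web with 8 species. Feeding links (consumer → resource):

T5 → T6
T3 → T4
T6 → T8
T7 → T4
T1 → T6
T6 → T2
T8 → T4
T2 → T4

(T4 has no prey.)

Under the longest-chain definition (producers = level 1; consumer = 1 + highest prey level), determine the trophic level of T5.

Trophic level 4

T4 is a producer → level 1.
T8 eats T4 → level 2.
T6 eats T8 (level 2); other prey at levels: T2 2 → level 3.
T5 eats T6 → level 4.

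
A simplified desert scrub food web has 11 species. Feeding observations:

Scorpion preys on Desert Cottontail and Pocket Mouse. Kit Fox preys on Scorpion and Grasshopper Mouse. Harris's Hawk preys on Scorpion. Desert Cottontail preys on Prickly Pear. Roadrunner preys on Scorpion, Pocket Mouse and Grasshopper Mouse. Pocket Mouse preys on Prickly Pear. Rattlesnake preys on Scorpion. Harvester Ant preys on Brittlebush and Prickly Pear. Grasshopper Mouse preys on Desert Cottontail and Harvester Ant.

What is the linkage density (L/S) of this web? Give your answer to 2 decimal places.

There are L = 15 links among S = 11 species.
L/S = 15/11 = 1.3636 ≈ 1.36.

L/S = 1.36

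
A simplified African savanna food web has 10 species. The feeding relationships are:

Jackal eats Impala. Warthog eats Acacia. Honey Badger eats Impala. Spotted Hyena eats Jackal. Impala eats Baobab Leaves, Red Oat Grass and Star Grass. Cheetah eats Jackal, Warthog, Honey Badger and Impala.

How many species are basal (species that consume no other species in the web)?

4

Basal species (no prey listed): Acacia, Star Grass, Red Oat Grass, Baobab Leaves.
Count: 4.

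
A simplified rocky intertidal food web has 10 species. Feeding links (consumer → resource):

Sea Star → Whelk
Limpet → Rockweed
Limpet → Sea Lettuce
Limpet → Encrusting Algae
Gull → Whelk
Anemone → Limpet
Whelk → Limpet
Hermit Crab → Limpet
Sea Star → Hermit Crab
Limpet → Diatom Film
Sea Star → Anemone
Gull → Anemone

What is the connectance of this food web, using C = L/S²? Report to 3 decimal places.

C = 0.120

The web has S = 10 species and L = 12 feeding links.
C = L / S² = 12 / 100 = 0.1200 ≈ 0.120.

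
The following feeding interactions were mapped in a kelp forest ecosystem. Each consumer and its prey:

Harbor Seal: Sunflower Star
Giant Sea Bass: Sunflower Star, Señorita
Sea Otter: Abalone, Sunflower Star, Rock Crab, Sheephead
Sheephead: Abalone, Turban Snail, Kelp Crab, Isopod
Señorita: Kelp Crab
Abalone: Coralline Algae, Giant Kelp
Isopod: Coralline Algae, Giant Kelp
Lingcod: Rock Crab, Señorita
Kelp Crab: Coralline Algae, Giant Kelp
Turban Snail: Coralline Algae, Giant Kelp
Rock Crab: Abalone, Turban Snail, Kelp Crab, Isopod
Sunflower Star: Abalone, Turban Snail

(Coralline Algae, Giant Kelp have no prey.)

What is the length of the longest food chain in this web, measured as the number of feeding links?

3 links

One longest chain: Coralline Algae → Abalone → Sunflower Star → Harbor Seal.
It has 4 species and 3 links.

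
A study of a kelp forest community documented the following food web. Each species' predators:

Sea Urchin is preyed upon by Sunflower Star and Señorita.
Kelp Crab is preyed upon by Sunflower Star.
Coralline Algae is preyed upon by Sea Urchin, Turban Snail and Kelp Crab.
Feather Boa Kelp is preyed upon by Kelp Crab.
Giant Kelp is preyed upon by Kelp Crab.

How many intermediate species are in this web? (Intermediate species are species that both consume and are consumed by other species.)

2

Intermediate species (has both prey and predators): Sea Urchin, Kelp Crab.
Count: 2.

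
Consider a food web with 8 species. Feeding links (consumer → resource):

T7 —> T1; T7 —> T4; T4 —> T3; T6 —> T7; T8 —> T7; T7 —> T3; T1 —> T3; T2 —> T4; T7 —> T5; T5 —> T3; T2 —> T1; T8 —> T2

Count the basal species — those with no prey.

Basal species (no prey listed): T3.
Count: 1.

1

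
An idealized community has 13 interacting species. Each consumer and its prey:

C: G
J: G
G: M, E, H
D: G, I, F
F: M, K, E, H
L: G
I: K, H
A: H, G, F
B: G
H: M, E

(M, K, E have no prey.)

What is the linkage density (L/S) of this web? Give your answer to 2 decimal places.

There are L = 21 links among S = 13 species.
L/S = 21/13 = 1.6154 ≈ 1.62.

L/S = 1.62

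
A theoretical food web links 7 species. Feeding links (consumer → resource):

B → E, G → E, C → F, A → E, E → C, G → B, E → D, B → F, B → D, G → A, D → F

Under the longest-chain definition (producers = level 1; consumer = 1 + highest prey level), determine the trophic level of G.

Trophic level 5

F is a producer → level 1.
C eats F → level 2.
E eats C (level 2); other prey at levels: D 2 → level 3.
A eats E → level 4.
G eats A (level 4); other prey at levels: E 3, B 4 → level 5.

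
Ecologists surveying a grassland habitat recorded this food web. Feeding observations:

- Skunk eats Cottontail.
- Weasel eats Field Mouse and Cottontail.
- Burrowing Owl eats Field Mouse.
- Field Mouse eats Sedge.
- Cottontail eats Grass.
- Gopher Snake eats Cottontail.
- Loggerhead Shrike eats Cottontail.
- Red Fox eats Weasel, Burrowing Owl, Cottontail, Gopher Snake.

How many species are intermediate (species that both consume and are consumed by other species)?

Intermediate species (has both prey and predators): Cottontail, Field Mouse, Weasel, Gopher Snake, Burrowing Owl.
Count: 5.

5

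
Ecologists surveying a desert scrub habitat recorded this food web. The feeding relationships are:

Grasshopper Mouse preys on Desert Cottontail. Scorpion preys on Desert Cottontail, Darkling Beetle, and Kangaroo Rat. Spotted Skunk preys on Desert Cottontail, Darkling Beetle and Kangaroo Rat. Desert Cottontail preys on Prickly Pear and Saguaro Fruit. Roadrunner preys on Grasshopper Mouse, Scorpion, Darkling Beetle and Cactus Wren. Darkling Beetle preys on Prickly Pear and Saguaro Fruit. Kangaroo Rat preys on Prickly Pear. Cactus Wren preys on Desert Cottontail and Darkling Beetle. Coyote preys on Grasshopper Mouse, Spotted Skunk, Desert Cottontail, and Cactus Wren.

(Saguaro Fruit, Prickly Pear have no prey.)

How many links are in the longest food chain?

One longest chain: Saguaro Fruit → Desert Cottontail → Cactus Wren → Coyote.
It has 4 species and 3 links.

3 links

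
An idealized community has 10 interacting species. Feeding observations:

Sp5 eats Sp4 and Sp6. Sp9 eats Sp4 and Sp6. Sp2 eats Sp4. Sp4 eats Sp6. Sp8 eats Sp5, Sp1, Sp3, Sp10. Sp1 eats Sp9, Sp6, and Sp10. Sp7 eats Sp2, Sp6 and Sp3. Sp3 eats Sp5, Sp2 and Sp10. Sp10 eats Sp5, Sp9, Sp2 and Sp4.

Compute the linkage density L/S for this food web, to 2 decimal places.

There are L = 23 links among S = 10 species.
L/S = 23/10 = 2.3000 ≈ 2.30.

L/S = 2.30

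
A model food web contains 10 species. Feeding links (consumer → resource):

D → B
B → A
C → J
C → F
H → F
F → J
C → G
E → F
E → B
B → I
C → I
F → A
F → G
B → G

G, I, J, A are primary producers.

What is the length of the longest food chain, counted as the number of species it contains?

One longest chain: G → F → C.
It has 3 species and 2 links.

3 species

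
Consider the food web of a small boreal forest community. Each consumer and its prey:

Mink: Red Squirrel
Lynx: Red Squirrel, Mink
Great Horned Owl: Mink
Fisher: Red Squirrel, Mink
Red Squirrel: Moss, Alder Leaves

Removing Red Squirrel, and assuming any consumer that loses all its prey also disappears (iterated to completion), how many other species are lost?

4

Remove Red Squirrel.
Round 1: Mink (all prey gone) → extinct.
Round 2: Fisher (all prey gone), Lynx (all prey gone), Great Horned Owl (all prey gone) → extinct.
No further losses. Total secondary extinctions: 4.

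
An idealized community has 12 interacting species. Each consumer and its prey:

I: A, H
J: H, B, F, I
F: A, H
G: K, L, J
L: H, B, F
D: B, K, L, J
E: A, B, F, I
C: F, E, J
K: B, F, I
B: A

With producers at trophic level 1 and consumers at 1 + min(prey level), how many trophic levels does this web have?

Producers (level 1): A, H.
Following each consumer down to its lowest-level prey: A → B → K (levels 1 through 3).
All prey of K (B 2, F 2, I 2) are at level 2 or above, so K is at level 1 + 2 = 3.
Every consumer has at least one prey at level 2 or below, so none exceeds level 3.

3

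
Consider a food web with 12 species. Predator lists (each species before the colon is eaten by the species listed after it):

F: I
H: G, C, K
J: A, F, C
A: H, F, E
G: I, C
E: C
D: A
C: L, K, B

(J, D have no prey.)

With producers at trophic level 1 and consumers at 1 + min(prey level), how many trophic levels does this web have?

4

Producers (level 1): J, D.
Following each consumer down to its lowest-level prey: J → A → H → G (levels 1 through 4).
All prey of G (H 3) are at level 3 or above, so G is at level 1 + 3 = 4.
Every consumer has at least one prey at level 3 or below, so none exceeds level 4.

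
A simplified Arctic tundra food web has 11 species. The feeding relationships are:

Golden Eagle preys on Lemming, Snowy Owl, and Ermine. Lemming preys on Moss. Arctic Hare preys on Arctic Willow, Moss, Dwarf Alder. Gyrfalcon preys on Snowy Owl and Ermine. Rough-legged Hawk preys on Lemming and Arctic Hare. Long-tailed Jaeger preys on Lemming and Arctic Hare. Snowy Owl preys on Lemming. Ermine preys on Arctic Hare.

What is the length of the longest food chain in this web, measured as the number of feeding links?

3 links

One longest chain: Moss → Lemming → Snowy Owl → Gyrfalcon.
It has 4 species and 3 links.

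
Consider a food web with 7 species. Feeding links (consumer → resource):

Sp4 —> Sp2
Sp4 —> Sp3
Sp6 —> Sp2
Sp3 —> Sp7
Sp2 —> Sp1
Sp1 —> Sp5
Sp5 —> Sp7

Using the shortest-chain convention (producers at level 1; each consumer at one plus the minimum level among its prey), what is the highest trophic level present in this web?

Producers (level 1): Sp7.
Following each consumer down to its lowest-level prey: Sp7 → Sp5 → Sp1 → Sp2 → Sp6 (levels 1 through 5).
All prey of Sp6 (Sp2 4) are at level 4 or above, so Sp6 is at level 1 + 4 = 5.
Every consumer has at least one prey at level 4 or below, so none exceeds level 5.

5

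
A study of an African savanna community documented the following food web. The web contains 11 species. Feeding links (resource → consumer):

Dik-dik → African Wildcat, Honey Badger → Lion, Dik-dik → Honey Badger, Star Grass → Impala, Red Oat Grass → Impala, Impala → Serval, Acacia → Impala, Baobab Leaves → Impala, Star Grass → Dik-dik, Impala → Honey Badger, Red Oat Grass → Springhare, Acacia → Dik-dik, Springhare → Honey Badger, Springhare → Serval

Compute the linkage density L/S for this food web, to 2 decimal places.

There are L = 14 links among S = 11 species.
L/S = 14/11 = 1.2727 ≈ 1.27.

L/S = 1.27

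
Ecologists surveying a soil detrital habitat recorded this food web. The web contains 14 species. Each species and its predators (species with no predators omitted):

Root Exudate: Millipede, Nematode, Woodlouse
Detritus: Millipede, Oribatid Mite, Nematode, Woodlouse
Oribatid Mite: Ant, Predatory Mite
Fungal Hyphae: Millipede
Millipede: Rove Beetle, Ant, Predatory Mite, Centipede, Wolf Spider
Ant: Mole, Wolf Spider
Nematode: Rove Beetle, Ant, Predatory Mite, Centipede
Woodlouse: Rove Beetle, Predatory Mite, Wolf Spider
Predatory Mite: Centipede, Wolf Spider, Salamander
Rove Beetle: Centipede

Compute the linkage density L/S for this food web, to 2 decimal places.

L/S = 2.00

There are L = 28 links among S = 14 species.
L/S = 28/14 = 2.0000 ≈ 2.00.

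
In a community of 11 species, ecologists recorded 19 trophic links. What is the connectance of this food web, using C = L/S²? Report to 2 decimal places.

The web has S = 11 species and L = 19 feeding links.
C = L / S² = 19 / 121 = 0.1570 ≈ 0.16.

C = 0.16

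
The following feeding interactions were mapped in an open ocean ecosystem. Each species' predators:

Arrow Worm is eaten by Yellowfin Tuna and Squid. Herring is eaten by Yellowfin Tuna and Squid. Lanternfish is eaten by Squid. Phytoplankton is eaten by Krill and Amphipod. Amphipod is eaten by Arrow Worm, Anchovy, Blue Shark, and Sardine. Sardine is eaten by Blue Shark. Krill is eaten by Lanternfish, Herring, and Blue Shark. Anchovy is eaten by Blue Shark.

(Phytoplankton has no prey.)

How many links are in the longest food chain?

3 links

One longest chain: Phytoplankton → Krill → Herring → Yellowfin Tuna.
It has 4 species and 3 links.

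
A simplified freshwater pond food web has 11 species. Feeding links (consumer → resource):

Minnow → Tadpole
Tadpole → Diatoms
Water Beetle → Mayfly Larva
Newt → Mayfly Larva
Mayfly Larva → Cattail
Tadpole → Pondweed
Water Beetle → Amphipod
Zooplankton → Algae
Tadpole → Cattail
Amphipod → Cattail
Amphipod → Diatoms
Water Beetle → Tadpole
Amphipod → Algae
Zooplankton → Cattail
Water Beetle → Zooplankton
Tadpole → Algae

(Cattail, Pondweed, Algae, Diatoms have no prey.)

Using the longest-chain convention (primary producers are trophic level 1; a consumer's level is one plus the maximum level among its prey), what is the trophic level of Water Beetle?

Cattail is a producer → level 1.
Mayfly Larva eats Cattail → level 2.
Water Beetle eats Mayfly Larva (level 2); other prey at levels: Amphipod 2, Zooplankton 2, Tadpole 2 → level 3.

Trophic level 3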